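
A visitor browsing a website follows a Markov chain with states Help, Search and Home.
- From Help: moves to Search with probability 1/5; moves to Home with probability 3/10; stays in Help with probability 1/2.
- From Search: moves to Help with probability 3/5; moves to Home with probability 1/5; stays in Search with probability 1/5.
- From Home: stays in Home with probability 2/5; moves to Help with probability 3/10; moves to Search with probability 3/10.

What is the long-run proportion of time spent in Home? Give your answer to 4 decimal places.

Let the stationary distribution be π with π = πP and π_1 + π_2 + π_3 = 1.
π_1 = 0.5·π_1 + 0.6·π_2 + 0.3·π_3
π_2 = 0.2·π_1 + 0.2·π_2 + 0.3·π_3
Solving with the normalization constraint gives π = (0.4615, 0.2308, 0.3077).
So the stationary probability of Home is 0.3077.

0.3077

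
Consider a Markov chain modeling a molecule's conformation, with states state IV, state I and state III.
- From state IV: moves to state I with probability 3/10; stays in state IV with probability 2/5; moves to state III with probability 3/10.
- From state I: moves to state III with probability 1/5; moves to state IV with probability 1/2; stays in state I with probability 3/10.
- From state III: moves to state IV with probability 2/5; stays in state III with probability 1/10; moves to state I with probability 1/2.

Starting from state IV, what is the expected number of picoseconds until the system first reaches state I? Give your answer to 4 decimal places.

Let t(s) be the expected number of picoseconds to first reach state I from state s, with t(state I) = 0. Conditioning on the first picosecond:
t(state IV) = 1 + 0.4·t(state IV) + 0.3·t(state III)
t(state III) = 1 + 0.4·t(state IV) + 0.1·t(state III)
Solving: t(state IV) = 2.8571, t(state III) = 2.3810.
Expected picoseconds from state IV to state I: 2.8571.

2.8571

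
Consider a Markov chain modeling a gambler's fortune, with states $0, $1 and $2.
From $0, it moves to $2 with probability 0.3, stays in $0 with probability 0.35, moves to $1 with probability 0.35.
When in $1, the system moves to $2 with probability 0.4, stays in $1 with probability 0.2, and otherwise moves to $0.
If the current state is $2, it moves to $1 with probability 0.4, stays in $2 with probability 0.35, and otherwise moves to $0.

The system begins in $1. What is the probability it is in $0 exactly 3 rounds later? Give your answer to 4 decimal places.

Propagate the distribution vector 3 rounds from $1.
After 0 rounds: (0.0000, 1.0000, 0.0000)
After 1 round: (0.4000, 0.2000, 0.4000)
After 2 rounds: (0.3200, 0.3400, 0.3400)
After 3 rounds: (0.3330, 0.3160, 0.3510)
P(in $0 after 3 rounds) = 0.3330

0.3330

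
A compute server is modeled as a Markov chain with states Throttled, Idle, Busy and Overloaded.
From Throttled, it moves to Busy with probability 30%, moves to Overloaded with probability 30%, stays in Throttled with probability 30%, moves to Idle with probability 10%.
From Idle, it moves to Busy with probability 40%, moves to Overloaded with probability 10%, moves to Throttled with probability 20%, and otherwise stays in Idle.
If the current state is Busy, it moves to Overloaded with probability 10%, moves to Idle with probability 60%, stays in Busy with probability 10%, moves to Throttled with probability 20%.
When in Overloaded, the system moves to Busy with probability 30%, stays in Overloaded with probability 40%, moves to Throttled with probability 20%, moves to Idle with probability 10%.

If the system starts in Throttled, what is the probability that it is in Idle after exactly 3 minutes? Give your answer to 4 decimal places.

Propagate the distribution vector 3 minutes from Throttled.
After 0 minutes: (1.0000, 0.0000, 0.0000, 0.0000)
After 1 minute: (0.3000, 0.1000, 0.3000, 0.3000)
After 2 minutes: (0.2300, 0.2700, 0.2500, 0.2500)
After 3 minutes: (0.2230, 0.2790, 0.2770, 0.2210)
P(in Idle after 3 minutes) = 0.2790

0.2790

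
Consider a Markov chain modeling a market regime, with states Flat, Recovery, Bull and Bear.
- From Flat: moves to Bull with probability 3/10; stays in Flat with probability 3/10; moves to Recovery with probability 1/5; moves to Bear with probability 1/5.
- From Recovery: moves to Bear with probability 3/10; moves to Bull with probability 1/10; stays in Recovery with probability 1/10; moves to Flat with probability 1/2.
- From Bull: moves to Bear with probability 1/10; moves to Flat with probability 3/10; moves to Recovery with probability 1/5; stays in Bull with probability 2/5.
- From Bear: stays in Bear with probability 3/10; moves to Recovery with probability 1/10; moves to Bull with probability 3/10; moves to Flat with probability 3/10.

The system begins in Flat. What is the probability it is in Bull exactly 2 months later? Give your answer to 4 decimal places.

0.2900

Propagate the distribution vector 2 months from Flat.
After 0 months: (1.0000, 0.0000, 0.0000, 0.0000)
After 1 month: (0.3000, 0.2000, 0.3000, 0.2000)
After 2 months: (0.3400, 0.1600, 0.2900, 0.2100)
P(in Bull after 2 months) = 0.2900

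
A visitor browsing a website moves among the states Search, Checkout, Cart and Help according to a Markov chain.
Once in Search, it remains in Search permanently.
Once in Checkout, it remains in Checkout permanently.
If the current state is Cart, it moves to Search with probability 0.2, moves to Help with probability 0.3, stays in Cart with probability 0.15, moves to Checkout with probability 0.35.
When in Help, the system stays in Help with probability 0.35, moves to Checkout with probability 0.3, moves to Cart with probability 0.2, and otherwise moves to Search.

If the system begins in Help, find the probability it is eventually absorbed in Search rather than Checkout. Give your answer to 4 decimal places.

0.3401

Let h(s) be the probability of absorption at Search starting from transient state s. Then h(Search) = 1 and h(Checkout) = 0. By first-step analysis:
h(Cart) = 0.2·1 + 0.35·0 + 0.15·h(Cart) + 0.3·h(Help)
h(Help) = 0.15·1 + 0.3·0 + 0.2·h(Cart) + 0.35·h(Help)
Solving: h(Cart) = 0.3553, h(Help) = 0.3401.
Starting from Help, the probability is 0.3401.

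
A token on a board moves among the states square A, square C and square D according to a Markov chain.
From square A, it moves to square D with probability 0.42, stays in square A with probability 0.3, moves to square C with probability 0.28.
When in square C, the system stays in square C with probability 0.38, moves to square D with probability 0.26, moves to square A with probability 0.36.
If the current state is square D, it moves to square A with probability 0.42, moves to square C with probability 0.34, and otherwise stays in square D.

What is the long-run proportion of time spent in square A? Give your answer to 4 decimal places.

Let the stationary distribution be π with π = πP and π_1 + π_2 + π_3 = 1.
π_1 = 0.3·π_1 + 0.36·π_2 + 0.42·π_3
π_2 = 0.28·π_1 + 0.38·π_2 + 0.34·π_3
Solving with the normalization constraint gives π = (0.3572, 0.3318, 0.3109).
So the stationary probability of square A is 0.3572.

0.3572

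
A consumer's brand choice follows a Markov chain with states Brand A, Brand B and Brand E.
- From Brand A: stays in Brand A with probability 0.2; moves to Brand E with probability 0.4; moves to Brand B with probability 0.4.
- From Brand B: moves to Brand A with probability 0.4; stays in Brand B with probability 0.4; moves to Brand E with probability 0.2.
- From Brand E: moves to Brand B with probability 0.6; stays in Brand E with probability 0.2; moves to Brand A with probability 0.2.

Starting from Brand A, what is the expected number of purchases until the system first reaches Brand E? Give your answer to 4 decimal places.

Let t(s) be the expected number of purchases to first reach Brand E from state s, with t(Brand E) = 0. Conditioning on the first purchase:
t(Brand A) = 1 + 0.2·t(Brand A) + 0.4·t(Brand B)
t(Brand B) = 1 + 0.4·t(Brand A) + 0.4·t(Brand B)
Solving: t(Brand A) = 3.1250, t(Brand B) = 3.7500.
Expected purchases from Brand A to Brand E: 3.1250.

3.1250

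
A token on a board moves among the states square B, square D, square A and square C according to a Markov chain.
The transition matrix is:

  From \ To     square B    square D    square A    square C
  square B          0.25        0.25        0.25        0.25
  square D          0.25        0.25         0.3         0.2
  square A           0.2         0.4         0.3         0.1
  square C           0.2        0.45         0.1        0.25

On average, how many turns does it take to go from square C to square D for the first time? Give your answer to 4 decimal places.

Let t(s) be the expected number of turns to first reach square D from state s, with t(square D) = 0. Conditioning on the first turn:
t(square B) = 1 + 0.25·t(square B) + 0.25·t(square A) + 0.25·t(square C)
t(square A) = 1 + 0.2·t(square B) + 0.3·t(square A) + 0.1·t(square C)
t(square C) = 1 + 0.2·t(square B) + 0.1·t(square A) + 0.25·t(square C)
Solving: t(square B) = 3.0535, t(square A) = 2.6584, t(square C) = 2.5021.
Expected turns from square C to square D: 2.5021.

2.5021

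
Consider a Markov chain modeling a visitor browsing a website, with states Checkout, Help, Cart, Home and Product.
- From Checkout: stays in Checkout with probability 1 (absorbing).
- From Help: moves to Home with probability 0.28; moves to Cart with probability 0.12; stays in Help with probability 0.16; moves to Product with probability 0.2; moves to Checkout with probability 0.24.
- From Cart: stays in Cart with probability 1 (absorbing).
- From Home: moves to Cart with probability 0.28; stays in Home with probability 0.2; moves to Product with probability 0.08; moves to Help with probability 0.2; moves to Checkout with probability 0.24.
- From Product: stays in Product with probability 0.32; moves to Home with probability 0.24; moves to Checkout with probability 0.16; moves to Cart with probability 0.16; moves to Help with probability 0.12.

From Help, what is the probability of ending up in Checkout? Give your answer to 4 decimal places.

Let h(s) be the probability of absorption at Checkout starting from transient state s. Then h(Checkout) = 1 and h(Cart) = 0. By first-step analysis:
h(Help) = 0.24·1 + 0.16·h(Help) + 0.12·0 + 0.28·h(Home) + 0.2·h(Product)
h(Home) = 0.24·1 + 0.2·h(Help) + 0.28·0 + 0.2·h(Home) + 0.08·h(Product)
h(Product) = 0.16·1 + 0.12·h(Help) + 0.16·0 + 0.24·h(Home) + 0.32·h(Product)
Solving: h(Help) = 0.5720, h(Home) = 0.4941, h(Product) = 0.5106.
Starting from Help, the probability is 0.5720.

0.5720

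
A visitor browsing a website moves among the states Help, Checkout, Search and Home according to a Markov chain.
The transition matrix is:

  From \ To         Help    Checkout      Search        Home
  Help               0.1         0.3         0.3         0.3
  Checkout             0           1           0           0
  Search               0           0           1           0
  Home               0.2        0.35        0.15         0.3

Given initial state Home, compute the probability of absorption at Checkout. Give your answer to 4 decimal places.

0.6579

Let h(s) be the probability of absorption at Checkout starting from transient state s. Then h(Checkout) = 1 and h(Search) = 0. By first-step analysis:
h(Help) = 0.1·h(Help) + 0.3·1 + 0.3·0 + 0.3·h(Home)
h(Home) = 0.2·h(Help) + 0.35·1 + 0.15·0 + 0.3·h(Home)
Solving: h(Help) = 0.5526, h(Home) = 0.6579.
Starting from Home, the probability is 0.6579.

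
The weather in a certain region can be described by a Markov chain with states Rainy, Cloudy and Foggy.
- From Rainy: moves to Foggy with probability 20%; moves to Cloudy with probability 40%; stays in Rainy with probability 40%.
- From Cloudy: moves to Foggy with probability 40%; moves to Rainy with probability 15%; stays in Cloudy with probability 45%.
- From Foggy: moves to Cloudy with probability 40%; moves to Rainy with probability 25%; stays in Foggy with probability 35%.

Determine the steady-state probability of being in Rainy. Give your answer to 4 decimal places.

0.2446

Let the stationary distribution be π with π = πP and π_1 + π_2 + π_3 = 1.
π_1 = 0.4·π_1 + 0.15·π_2 + 0.25·π_3
π_2 = 0.4·π_1 + 0.45·π_2 + 0.4·π_3
Solving with the normalization constraint gives π = (0.2446, 0.4211, 0.3344).
So the stationary probability of Rainy is 0.2446.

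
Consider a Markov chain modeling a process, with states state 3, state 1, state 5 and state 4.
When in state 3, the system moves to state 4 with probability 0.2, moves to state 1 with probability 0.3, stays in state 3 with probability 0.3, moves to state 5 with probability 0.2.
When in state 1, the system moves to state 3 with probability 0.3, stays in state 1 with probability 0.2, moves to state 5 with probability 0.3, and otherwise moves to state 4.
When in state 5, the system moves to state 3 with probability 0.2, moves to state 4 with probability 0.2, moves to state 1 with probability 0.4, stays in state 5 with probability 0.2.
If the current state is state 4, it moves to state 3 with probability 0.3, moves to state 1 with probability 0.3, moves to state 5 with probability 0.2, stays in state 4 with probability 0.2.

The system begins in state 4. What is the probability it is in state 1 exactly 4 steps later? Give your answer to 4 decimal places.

Propagate the distribution vector 4 steps from state 4.
After 0 steps: (0.0000, 0.0000, 0.0000, 1.0000)
After 1 step: (0.3000, 0.3000, 0.2000, 0.2000)
After 2 steps: (0.2800, 0.2900, 0.2300, 0.2000)
After 3 steps: (0.2770, 0.2940, 0.2290, 0.2000)
After 4 steps: (0.2771, 0.2935, 0.2294, 0.2000)
P(in state 1 after 4 steps) = 0.2935

0.2935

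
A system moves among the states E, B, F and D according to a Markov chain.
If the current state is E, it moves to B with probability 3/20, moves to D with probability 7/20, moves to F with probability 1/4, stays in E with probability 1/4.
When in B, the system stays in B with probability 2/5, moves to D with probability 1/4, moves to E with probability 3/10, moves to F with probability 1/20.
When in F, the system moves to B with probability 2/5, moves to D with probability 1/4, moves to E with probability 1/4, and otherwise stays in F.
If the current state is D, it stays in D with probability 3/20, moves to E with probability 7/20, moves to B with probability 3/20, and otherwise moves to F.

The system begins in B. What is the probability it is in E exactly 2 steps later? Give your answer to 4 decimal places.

0.2950

Propagate the distribution vector 2 steps from B.
After 0 steps: (0.0000, 1.0000, 0.0000, 0.0000)
After 1 step: (0.3000, 0.4000, 0.0500, 0.2500)
After 2 steps: (0.2950, 0.2625, 0.1875, 0.2550)
P(in E after 2 steps) = 0.2950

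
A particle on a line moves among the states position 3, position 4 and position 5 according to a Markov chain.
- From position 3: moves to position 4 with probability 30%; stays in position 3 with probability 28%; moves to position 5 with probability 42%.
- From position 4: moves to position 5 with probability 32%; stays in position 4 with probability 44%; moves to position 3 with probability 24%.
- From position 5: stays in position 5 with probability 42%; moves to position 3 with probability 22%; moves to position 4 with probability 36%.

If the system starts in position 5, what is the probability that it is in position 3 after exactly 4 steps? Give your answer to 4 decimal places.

0.2420

Propagate the distribution vector 4 steps from position 5.
After 0 steps: (0.0000, 0.0000, 1.0000)
After 1 step: (0.2200, 0.3600, 0.4200)
After 2 steps: (0.2404, 0.3756, 0.3840)
After 3 steps: (0.2419, 0.3756, 0.3824)
After 4 steps: (0.2420, 0.3755, 0.3824)
P(in position 3 after 4 steps) = 0.2420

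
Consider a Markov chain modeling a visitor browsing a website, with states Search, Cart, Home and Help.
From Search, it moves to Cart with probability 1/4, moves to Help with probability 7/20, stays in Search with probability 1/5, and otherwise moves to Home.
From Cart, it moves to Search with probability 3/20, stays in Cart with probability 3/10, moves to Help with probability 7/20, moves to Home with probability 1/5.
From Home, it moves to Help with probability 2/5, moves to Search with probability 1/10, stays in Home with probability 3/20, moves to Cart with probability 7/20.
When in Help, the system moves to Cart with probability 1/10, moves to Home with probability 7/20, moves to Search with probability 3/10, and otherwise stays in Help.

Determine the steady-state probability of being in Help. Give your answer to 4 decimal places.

0.3290

Let the stationary distribution be π with π = πP and π_1 + π_2 + π_3 + π_4 = 1.
π_1 = 0.2·π_1 + 0.15·π_2 + 0.1·π_3 + 0.3·π_4
π_2 = 0.25·π_1 + 0.3·π_2 + 0.35·π_3 + 0.1·π_4
π_3 = 0.2·π_1 + 0.2·π_2 + 0.15·π_3 + 0.35·π_4
Solving with the normalization constraint gives π = (0.1973, 0.2362, 0.2375, 0.3290).
So the stationary probability of Help is 0.3290.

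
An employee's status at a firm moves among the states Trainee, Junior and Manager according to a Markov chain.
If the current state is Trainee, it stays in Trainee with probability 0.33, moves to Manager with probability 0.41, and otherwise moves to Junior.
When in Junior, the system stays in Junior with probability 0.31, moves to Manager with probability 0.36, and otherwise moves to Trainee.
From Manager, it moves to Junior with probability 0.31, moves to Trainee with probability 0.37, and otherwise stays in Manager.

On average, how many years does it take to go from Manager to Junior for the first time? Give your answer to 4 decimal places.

3.4222

Let t(s) be the expected number of years to first reach Junior from state s, with t(Junior) = 0. Conditioning on the first year:
t(Trainee) = 1 + 0.33·t(Trainee) + 0.41·t(Manager)
t(Manager) = 1 + 0.37·t(Trainee) + 0.32·t(Manager)
Solving: t(Trainee) = 3.5867, t(Manager) = 3.4222.
Expected years from Manager to Junior: 3.4222.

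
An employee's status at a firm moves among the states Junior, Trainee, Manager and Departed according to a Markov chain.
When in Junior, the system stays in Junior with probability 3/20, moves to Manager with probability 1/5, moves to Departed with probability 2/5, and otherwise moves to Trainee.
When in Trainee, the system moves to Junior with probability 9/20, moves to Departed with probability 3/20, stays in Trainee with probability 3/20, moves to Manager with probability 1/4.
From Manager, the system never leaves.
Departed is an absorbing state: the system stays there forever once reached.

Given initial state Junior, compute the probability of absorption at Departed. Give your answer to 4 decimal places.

Let h(s) be the probability of absorption at Departed starting from transient state s. Then h(Departed) = 1 and h(Manager) = 0. By first-step analysis:
h(Junior) = 0.15·h(Junior) + 0.25·h(Trainee) + 0.2·0 + 0.4·1
h(Trainee) = 0.45·h(Junior) + 0.15·h(Trainee) + 0.25·0 + 0.15·1
Solving: h(Junior) = 0.6189, h(Trainee) = 0.5041.
Starting from Junior, the probability is 0.6189.

0.6189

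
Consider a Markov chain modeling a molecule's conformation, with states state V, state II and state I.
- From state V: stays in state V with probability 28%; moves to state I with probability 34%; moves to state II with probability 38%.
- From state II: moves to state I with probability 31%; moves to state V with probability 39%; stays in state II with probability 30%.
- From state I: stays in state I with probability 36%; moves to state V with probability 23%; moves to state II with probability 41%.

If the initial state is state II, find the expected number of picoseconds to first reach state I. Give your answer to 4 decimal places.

3.1197

Let t(s) be the expected number of picoseconds to first reach state I from state s, with t(state I) = 0. Conditioning on the first picosecond:
t(state V) = 1 + 0.28·t(state V) + 0.38·t(state II)
t(state II) = 1 + 0.39·t(state V) + 0.3·t(state II)
Solving: t(state V) = 3.0354, t(state II) = 3.1197.
Expected picoseconds from state II to state I: 3.1197.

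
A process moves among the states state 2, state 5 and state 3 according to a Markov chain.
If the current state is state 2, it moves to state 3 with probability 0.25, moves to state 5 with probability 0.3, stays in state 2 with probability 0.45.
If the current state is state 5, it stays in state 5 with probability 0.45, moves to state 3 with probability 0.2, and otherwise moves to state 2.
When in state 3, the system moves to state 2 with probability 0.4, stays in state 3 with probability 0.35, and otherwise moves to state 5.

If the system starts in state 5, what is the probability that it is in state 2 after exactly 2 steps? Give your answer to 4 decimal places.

0.3950

Sum over the intermediate state after 1 step:
P = P(state 5→state 2)·P(state 2→state 2) + P(state 5→state 5)·P(state 5→state 2) + P(state 5→state 3)·P(state 3→state 2)
  = 0.35×0.45 + 0.45×0.35 + 0.2×0.4
  = 0.1575 + 0.1575 + 0.0800 = 0.3950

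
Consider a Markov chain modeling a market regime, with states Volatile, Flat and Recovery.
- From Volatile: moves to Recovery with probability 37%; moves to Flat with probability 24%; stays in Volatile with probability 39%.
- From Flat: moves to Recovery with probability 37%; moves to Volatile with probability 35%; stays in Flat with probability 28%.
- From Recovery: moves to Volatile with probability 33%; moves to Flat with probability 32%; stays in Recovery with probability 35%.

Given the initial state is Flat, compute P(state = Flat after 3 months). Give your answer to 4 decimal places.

Propagate the distribution vector 3 months from Flat.
After 0 months: (0.0000, 1.0000, 0.0000)
After 1 month: (0.3500, 0.2800, 0.3700)
After 2 months: (0.3566, 0.2808, 0.3626)
After 3 months: (0.3570, 0.2802, 0.3627)
P(in Flat after 3 months) = 0.2802

0.2802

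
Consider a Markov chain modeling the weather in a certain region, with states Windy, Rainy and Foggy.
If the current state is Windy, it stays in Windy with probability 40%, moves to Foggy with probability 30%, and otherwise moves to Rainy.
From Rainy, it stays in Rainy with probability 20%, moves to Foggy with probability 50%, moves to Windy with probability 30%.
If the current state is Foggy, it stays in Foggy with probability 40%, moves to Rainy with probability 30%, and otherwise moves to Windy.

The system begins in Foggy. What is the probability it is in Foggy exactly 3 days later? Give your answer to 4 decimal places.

0.3940

Propagate the distribution vector 3 days from Foggy.
After 0 days: (0.0000, 0.0000, 1.0000)
After 1 day: (0.3000, 0.3000, 0.4000)
After 2 days: (0.3300, 0.2700, 0.4000)
After 3 days: (0.3330, 0.2730, 0.3940)
P(in Foggy after 3 days) = 0.3940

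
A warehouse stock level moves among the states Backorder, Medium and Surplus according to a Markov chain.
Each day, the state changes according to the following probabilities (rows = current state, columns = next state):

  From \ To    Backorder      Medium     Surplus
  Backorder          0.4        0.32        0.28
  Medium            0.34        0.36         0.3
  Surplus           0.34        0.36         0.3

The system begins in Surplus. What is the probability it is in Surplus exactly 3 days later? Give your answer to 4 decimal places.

Propagate the distribution vector 3 days from Surplus.
After 0 days: (0.0000, 0.0000, 1.0000)
After 1 day: (0.3400, 0.3600, 0.3000)
After 2 days: (0.3604, 0.3464, 0.2932)
After 3 days: (0.3616, 0.3456, 0.2928)
P(in Surplus after 3 days) = 0.2928

0.2928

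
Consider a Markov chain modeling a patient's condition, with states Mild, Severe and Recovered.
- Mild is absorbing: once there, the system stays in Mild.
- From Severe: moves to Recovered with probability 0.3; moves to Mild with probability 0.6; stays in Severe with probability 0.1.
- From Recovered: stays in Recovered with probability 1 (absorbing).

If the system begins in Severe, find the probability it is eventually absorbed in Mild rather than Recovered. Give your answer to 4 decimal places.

0.6667

Let h(s) be the probability of absorption at Mild starting from transient state s. Then h(Mild) = 1 and h(Recovered) = 0. By first-step analysis:
h(Severe) = 0.6·1 + 0.1·h(Severe) + 0.3·0
Solving: h(Severe) = 0.6667.
Starting from Severe, the probability is 0.6667.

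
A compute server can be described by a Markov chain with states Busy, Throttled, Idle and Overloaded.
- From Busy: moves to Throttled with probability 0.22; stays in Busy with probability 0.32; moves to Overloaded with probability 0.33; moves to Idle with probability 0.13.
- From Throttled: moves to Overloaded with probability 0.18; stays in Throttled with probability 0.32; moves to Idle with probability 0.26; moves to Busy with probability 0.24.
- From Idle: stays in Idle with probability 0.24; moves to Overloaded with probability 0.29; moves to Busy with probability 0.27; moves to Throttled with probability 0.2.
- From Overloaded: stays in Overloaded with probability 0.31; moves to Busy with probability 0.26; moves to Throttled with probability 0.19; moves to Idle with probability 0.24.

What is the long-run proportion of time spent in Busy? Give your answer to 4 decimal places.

0.2740

Let the stationary distribution be π with π = πP and π_1 + π_2 + π_3 + π_4 = 1.
π_1 = 0.32·π_1 + 0.24·π_2 + 0.27·π_3 + 0.26·π_4
π_2 = 0.22·π_1 + 0.32·π_2 + 0.2·π_3 + 0.19·π_4
π_3 = 0.13·π_1 + 0.26·π_2 + 0.24·π_3 + 0.24·π_4
Solving with the normalization constraint gives π = (0.2740, 0.2303, 0.2145, 0.2813).
So the stationary probability of Busy is 0.2740.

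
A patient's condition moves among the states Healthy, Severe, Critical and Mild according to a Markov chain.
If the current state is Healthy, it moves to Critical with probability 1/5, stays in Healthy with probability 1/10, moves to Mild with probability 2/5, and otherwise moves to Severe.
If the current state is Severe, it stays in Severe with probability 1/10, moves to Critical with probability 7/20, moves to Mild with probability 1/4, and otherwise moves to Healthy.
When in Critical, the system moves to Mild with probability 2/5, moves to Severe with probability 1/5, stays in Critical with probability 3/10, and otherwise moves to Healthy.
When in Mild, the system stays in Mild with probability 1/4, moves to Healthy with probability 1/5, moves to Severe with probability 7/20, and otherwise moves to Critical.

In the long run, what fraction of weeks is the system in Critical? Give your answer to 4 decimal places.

Let the stationary distribution be π with π = πP and π_1 + π_2 + π_3 + π_4 = 1.
π_1 = 0.1·π_1 + 0.3·π_2 + 0.1·π_3 + 0.2·π_4
π_2 = 0.3·π_1 + 0.1·π_2 + 0.2·π_3 + 0.35·π_4
π_3 = 0.2·π_1 + 0.35·π_2 + 0.3·π_3 + 0.2·π_4
Solving with the normalization constraint gives π = (0.1799, 0.2413, 0.2624, 0.3164).
So the stationary probability of Critical is 0.2624.

0.2624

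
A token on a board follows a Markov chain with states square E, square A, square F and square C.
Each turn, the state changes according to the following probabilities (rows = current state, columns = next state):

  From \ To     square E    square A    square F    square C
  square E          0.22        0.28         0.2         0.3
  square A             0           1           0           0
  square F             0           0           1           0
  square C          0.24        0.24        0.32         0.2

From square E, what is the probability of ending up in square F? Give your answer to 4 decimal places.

0.4638

Let h(s) be the probability of absorption at square F starting from transient state s. Then h(square F) = 1 and h(square A) = 0. By first-step analysis:
h(square E) = 0.22·h(square E) + 0.28·0 + 0.2·1 + 0.3·h(square C)
h(square C) = 0.24·h(square E) + 0.24·0 + 0.32·1 + 0.2·h(square C)
Solving: h(square E) = 0.4638, h(square C) = 0.5391.
Starting from square E, the probability is 0.4638.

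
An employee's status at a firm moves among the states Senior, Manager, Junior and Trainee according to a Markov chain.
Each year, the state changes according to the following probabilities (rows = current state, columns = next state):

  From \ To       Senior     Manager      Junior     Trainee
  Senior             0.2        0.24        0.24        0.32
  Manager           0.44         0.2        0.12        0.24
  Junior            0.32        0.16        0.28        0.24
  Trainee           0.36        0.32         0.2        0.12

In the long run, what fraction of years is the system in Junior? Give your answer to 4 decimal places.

0.2110

Let the stationary distribution be π with π = πP and π_1 + π_2 + π_3 + π_4 = 1.
π_1 = 0.2·π_1 + 0.44·π_2 + 0.32·π_3 + 0.36·π_4
π_2 = 0.24·π_1 + 0.2·π_2 + 0.16·π_3 + 0.32·π_4
π_3 = 0.24·π_1 + 0.12·π_2 + 0.28·π_3 + 0.2·π_4
Solving with the normalization constraint gives π = (0.3191, 0.2328, 0.2110, 0.2371).
So the stationary probability of Junior is 0.2110.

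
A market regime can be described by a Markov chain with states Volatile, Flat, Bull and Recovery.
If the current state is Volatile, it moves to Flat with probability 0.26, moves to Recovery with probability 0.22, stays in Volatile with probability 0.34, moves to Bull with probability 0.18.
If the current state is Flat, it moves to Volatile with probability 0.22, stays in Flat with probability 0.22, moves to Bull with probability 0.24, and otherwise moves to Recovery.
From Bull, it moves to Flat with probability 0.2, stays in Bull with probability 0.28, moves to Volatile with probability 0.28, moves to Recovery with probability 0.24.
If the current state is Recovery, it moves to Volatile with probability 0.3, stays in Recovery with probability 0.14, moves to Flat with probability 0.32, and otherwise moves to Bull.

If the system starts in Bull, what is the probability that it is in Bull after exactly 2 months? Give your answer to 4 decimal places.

Propagate the distribution vector 2 months from Bull.
After 0 months: (0.0000, 0.0000, 1.0000, 0.0000)
After 1 month: (0.2800, 0.2000, 0.2800, 0.2400)
After 2 months: (0.2896, 0.2496, 0.2344, 0.2264)
P(in Bull after 2 months) = 0.2344

0.2344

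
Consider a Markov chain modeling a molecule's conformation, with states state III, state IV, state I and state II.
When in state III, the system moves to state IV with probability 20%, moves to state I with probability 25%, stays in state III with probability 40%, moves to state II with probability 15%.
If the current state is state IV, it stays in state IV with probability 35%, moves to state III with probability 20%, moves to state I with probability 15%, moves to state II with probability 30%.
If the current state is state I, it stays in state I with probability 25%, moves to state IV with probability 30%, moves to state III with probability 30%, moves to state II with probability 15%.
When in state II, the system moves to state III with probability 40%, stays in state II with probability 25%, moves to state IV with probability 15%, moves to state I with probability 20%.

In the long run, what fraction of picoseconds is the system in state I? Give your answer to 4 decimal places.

Let the stationary distribution be π with π = πP and π_1 + π_2 + π_3 + π_4 = 1.
π_1 = 0.4·π_1 + 0.2·π_2 + 0.3·π_3 + 0.4·π_4
π_2 = 0.2·π_1 + 0.35·π_2 + 0.3·π_3 + 0.15·π_4
π_3 = 0.25·π_1 + 0.15·π_2 + 0.25·π_3 + 0.2·π_4
Solving with the normalization constraint gives π = (0.3289, 0.2483, 0.2148, 0.2081).
So the stationary probability of state I is 0.2148.

0.2148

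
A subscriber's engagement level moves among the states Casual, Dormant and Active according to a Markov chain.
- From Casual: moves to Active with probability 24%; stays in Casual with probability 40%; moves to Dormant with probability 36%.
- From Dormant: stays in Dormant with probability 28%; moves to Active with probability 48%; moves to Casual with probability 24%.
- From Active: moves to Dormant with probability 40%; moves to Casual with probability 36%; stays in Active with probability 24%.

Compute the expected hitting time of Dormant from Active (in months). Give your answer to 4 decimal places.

2.5974

Let t(s) be the expected number of months to first reach Dormant from state s, with t(Dormant) = 0. Conditioning on the first month:
t(Casual) = 1 + 0.4·t(Casual) + 0.24·t(Active)
t(Active) = 1 + 0.36·t(Casual) + 0.24·t(Active)
Solving: t(Casual) = 2.7056, t(Active) = 2.5974.
Expected months from Active to Dormant: 2.5974.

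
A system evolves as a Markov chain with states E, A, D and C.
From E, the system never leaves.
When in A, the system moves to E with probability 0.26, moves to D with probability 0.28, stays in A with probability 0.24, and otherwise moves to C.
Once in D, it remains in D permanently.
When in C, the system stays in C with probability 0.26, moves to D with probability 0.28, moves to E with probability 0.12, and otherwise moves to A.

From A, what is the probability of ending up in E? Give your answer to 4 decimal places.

Let h(s) be the probability of absorption at E starting from transient state s. Then h(E) = 1 and h(D) = 0. By first-step analysis:
h(A) = 0.26·1 + 0.24·h(A) + 0.28·0 + 0.22·h(C)
h(C) = 0.12·1 + 0.34·h(A) + 0.28·0 + 0.26·h(C)
Solving: h(A) = 0.4487, h(C) = 0.3683.
Starting from A, the probability is 0.4487.

0.4487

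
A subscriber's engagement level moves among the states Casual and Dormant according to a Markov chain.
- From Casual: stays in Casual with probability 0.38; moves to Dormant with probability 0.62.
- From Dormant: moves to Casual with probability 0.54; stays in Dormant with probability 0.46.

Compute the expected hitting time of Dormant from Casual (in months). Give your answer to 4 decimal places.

1.6129

Let t(s) be the expected number of months to first reach Dormant from state s, with t(Dormant) = 0. Conditioning on the first month:
t(Casual) = 1 + 0.38·t(Casual)
Solving: t(Casual) = 1.6129.
Expected months from Casual to Dormant: 1.6129.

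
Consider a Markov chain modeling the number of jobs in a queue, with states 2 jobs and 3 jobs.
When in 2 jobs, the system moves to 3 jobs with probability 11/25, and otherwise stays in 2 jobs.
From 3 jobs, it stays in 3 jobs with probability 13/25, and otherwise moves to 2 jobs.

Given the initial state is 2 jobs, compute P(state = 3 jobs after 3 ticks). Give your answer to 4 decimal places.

0.4780

Propagate the distribution vector 3 ticks from 2 jobs.
After 0 ticks: (1.0000, 0.0000)
After 1 tick: (0.5600, 0.4400)
After 2 ticks: (0.5248, 0.4752)
After 3 ticks: (0.5220, 0.4780)
P(in 3 jobs after 3 ticks) = 0.4780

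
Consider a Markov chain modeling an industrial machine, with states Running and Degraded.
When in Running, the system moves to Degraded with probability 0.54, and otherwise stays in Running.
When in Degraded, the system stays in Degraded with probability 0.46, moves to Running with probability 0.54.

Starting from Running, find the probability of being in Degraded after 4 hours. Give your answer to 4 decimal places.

Propagate the distribution vector 4 hours from Running.
After 0 hours: (1.0000, 0.0000)
After 1 hour: (0.4600, 0.5400)
After 2 hours: (0.5032, 0.4968)
After 3 hours: (0.4997, 0.5003)
After 4 hours: (0.5000, 0.5000)
P(in Degraded after 4 hours) = 0.5000

0.5000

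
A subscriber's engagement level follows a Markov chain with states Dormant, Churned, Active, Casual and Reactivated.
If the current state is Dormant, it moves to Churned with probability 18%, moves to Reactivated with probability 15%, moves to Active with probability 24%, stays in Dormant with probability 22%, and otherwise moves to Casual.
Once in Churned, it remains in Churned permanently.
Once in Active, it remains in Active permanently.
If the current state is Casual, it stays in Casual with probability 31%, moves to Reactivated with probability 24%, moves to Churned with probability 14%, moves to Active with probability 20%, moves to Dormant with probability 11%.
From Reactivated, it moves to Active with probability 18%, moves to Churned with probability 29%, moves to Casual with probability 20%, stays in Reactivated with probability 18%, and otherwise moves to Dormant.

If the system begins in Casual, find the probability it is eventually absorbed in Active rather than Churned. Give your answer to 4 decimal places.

0.5309

Let h(s) be the probability of absorption at Active starting from transient state s. Then h(Active) = 1 and h(Churned) = 0. By first-step analysis:
h(Dormant) = 0.22·h(Dormant) + 0.18·0 + 0.24·1 + 0.21·h(Casual) + 0.15·h(Reactivated)
h(Casual) = 0.11·h(Dormant) + 0.14·0 + 0.2·1 + 0.31·h(Casual) + 0.24·h(Reactivated)
h(Reactivated) = 0.15·h(Dormant) + 0.29·0 + 0.18·1 + 0.2·h(Casual) + 0.18·h(Reactivated)
Solving: h(Dormant) = 0.5366, h(Casual) = 0.5309, h(Reactivated) = 0.4472.
Starting from Casual, the probability is 0.5309.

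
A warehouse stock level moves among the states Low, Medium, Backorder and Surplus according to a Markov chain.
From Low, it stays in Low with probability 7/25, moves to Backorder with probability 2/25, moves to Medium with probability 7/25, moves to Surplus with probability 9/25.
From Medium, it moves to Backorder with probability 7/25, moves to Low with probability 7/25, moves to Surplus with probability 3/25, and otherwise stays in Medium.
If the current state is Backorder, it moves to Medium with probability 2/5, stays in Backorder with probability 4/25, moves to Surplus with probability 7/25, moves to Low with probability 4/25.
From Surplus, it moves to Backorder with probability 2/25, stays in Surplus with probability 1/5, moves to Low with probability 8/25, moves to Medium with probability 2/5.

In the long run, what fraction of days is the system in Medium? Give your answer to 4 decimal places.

Let the stationary distribution be π with π = πP and π_1 + π_2 + π_3 + π_4 = 1.
π_1 = 0.28·π_1 + 0.28·π_2 + 0.16·π_3 + 0.32·π_4
π_2 = 0.28·π_1 + 0.32·π_2 + 0.4·π_3 + 0.4·π_4
π_3 = 0.08·π_1 + 0.28·π_2 + 0.16·π_3 + 0.08·π_4
Solving with the normalization constraint gives π = (0.2698, 0.3404, 0.1610, 0.2288).
So the stationary probability of Medium is 0.3404.

0.3404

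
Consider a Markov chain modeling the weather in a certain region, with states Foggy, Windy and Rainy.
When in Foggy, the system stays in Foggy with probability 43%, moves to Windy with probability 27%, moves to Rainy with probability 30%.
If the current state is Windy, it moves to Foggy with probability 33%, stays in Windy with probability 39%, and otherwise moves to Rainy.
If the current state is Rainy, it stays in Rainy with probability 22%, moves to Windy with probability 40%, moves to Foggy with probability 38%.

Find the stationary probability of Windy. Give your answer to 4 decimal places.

Let the stationary distribution be π with π = πP and π_1 + π_2 + π_3 = 1.
π_1 = 0.43·π_1 + 0.33·π_2 + 0.38·π_3
π_2 = 0.27·π_1 + 0.39·π_2 + 0.4·π_3
Solving with the normalization constraint gives π = (0.3817, 0.3469, 0.2714).
So the stationary probability of Windy is 0.3469.

0.3469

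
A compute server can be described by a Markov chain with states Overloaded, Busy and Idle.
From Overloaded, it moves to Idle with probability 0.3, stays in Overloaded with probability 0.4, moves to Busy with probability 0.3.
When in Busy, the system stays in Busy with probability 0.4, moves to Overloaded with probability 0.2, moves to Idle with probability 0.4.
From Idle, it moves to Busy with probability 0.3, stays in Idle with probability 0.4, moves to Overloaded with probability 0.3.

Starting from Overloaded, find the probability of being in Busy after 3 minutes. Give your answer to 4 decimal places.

Propagate the distribution vector 3 minutes from Overloaded.
After 0 minutes: (1.0000, 0.0000, 0.0000)
After 1 minute: (0.4000, 0.3000, 0.3000)
After 2 minutes: (0.3100, 0.3300, 0.3600)
After 3 minutes: (0.2980, 0.3330, 0.3690)
P(in Busy after 3 minutes) = 0.3330

0.3330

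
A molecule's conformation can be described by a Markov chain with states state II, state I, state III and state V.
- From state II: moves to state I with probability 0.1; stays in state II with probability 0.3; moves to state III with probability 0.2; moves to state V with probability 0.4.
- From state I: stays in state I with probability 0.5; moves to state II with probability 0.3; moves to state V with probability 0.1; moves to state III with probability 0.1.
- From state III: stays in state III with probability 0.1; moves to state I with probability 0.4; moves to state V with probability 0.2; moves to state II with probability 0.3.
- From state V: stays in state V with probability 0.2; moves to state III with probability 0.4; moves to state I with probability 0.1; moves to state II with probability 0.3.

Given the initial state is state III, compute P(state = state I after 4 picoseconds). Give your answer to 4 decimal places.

Propagate the distribution vector 4 picoseconds from state III.
After 0 picoseconds: (0.0000, 0.0000, 1.0000, 0.0000)
After 1 picosecond: (0.3000, 0.4000, 0.1000, 0.2000)
After 2 picoseconds: (0.3000, 0.2900, 0.1900, 0.2200)
After 3 picoseconds: (0.3000, 0.2730, 0.1960, 0.2310)
After 4 picoseconds: (0.3000, 0.2680, 0.1993, 0.2327)
P(in state I after 4 picoseconds) = 0.2680

0.2680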